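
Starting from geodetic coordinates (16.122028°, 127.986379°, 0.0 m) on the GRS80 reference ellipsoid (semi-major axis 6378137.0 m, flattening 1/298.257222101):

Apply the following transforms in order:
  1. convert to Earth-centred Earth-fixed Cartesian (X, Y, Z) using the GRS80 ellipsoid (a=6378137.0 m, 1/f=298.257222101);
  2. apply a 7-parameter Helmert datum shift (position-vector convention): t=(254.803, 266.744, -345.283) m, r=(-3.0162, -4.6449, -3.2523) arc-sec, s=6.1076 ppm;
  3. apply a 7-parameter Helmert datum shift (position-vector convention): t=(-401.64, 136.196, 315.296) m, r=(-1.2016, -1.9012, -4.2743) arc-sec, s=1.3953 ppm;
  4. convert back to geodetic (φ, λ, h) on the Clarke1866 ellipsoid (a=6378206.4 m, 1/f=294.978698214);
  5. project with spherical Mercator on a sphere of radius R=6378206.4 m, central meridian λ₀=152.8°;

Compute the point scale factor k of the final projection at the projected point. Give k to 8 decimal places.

start: φ=16.122028°, λ=127.986379°, h=0.000 m
→ ECEF (a=6378137.000, f=1/298.257222101): X=-3772168.6750, Y=4830522.3353, Z=1759704.4616
→ Helmert 7p (PV): X=-3771900.3719, Y=4830903.7928, Z=1759214.3428
→ Helmert 7p (PV): X=-3772223.3820, Y=4831135.1406, Z=1759469.1842
→ geod (Bowring, a=6378206.400): φ=16.11983279°, λ=127.98325642°, h=379.9075 m
→ into merc (λ₀=152.8°): φ=16.11983279°, λ−λ₀=-24.81674358°
scale k = 1.04092598

1.04092598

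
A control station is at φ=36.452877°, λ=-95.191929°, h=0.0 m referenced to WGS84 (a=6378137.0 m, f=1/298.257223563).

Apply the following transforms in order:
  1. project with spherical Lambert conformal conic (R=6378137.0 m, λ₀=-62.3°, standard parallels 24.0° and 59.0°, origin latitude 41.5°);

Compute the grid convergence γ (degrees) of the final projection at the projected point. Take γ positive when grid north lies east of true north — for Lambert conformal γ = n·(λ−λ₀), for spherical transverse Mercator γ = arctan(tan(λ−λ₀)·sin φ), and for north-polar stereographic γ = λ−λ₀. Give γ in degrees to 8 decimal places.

-22.15387204

start: φ=36.452877°, λ=-95.191929°, h=0.000 m
→ into lcc (λ₀=-62.3°): φ=36.45287700°, λ−λ₀=-32.89192900°
convergence γ = -22.15387204°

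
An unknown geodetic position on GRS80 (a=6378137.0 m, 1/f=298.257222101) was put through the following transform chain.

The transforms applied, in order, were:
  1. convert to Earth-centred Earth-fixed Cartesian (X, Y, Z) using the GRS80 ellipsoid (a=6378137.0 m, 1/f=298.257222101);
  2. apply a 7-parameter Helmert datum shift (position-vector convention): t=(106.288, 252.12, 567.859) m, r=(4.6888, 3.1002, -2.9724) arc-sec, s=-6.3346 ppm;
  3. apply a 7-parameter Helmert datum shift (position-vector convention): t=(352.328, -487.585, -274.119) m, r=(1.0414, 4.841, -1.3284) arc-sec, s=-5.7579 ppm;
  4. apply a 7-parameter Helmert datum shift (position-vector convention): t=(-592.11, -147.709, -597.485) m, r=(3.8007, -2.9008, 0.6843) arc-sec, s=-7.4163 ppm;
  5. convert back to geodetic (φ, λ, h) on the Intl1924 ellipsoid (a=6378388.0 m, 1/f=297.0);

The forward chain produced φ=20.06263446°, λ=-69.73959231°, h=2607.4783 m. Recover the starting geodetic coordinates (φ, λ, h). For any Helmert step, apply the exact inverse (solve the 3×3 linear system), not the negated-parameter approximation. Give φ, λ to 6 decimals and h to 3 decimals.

start: φ=20.062634°, λ=-69.739592°, h=2607.478 m
→ ECEF (a=6378388.000, f=1/297.0): X=2076393.8365, Y=-5625164.8822, Z=2175132.9978
→ Helmert⁻¹: X=2077013.2883, Y=-5625025.6886, Z=2175821.0572
→ Helmert⁻¹: X=2076658.0665, Y=-5624546.1279, Z=2176184.8423
→ Helmert⁻¹: X=2076613.2863, Y=-5624754.4938, Z=2175789.8386
→ geod (Bowring, a=6378137.000): φ=20.06863200°, λ=-69.73626700°, h=2782.8760 m

φ=20.068632°, λ=-69.736267°, h=2782.876 m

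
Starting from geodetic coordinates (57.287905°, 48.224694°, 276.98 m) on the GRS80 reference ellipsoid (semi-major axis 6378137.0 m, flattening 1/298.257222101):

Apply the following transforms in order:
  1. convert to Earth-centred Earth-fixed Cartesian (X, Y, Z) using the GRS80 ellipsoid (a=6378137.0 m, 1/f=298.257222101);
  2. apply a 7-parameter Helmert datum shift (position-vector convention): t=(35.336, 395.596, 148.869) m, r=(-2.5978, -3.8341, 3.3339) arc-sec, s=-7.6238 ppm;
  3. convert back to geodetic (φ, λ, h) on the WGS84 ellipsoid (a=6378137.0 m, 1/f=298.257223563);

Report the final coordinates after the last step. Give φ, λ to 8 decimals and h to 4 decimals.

φ=57.28639276°, λ=48.23152465°, h=525.9558 m

start: φ=57.287905°, λ=48.224694°, h=276.980 m
→ ECEF (a=6378137.000, f=1/298.257222101): X=2301896.8797, Y=2576765.7527, Z=5343527.6293
→ Helmert 7p (PV): X=2301773.6920, Y=2577246.2082, Z=5343646.0954
→ geod (Bowring, a=6378137.000): φ=57.28639276°, λ=48.23152465°, h=525.9558 m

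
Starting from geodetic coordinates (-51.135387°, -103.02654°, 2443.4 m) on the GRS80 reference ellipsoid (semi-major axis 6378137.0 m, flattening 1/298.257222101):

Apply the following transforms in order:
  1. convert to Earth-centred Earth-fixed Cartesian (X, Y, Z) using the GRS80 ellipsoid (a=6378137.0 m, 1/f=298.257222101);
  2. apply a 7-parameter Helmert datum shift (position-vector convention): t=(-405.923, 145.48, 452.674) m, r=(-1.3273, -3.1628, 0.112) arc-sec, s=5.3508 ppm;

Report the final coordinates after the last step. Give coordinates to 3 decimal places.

X=-904612.741 m, Y=-3908513.391 m, Z=-4944474.452 m

start: φ=-51.135387°, λ=-103.026540°, h=2443.400 m
→ ECEF (a=6378137.000, f=1/298.257222101): X=-904279.9263, Y=-3908605.6456, Z=-4944911.9523
→ Helmert 7p (PV): X=-904612.7414, Y=-3908513.3912, Z=-4944474.4518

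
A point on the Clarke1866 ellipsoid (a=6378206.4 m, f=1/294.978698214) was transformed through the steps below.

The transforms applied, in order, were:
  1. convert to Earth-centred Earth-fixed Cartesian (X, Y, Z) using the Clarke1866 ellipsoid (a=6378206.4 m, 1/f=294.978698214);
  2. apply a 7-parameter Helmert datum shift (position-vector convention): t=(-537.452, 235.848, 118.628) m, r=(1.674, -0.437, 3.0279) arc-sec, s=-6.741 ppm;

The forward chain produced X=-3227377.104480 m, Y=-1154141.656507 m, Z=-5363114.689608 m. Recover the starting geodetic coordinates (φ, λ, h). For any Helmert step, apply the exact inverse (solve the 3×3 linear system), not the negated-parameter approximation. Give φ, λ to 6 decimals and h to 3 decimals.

φ=-57.597381°, λ=-160.315934°, h=1908.345 m

start: X=-3227377.1045, Y=-1154141.6565, Z=-5363114.6896 m
→ Helmert⁻¹: X=-3226889.7135, Y=-1154381.4435, Z=-5363253.2661
→ geod (Bowring, a=6378206.400): φ=-57.59738100°, λ=-160.31593400°, h=1908.3450 m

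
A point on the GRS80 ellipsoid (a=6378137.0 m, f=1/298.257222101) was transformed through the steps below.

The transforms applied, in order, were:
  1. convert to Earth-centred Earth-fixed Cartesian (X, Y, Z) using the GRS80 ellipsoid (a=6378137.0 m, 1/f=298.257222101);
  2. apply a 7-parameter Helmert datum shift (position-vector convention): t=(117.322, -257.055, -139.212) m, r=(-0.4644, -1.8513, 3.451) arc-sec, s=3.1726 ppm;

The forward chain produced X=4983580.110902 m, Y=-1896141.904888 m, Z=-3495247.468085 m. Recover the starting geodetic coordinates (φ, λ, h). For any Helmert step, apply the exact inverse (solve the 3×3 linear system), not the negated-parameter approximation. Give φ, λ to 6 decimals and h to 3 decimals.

start: X=4983580.1109, Y=-1896141.9049, Z=-3495247.4681 m
→ Helmert⁻¹: X=4983383.8872, Y=-1895954.3424, Z=-3495146.1639
→ geod (Bowring, a=6378137.000): φ=-33.42225800°, λ=-20.82957800°, h=3640.7530 m

φ=-33.422258°, λ=-20.829578°, h=3640.753 m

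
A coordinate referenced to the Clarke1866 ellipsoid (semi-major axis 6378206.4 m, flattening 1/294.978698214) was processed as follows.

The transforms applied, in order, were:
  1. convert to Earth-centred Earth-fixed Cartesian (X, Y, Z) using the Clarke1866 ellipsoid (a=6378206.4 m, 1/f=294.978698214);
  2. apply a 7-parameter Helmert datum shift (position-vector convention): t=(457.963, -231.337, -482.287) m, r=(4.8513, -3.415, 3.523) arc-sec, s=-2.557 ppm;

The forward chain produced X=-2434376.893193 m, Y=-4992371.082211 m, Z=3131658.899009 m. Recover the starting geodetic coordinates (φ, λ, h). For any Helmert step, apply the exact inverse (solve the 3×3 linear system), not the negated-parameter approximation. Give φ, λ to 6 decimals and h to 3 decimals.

φ=29.587681°, λ=-116.000883°, h=3581.811 m

start: X=-2434376.8932, Y=-4992371.0822, Z=3131658.8990 m
→ Helmert⁻¹: X=-2434874.4863, Y=-4992037.2514, Z=3132306.9192
→ geod (Bowring, a=6378206.400): φ=29.58768100°, λ=-116.00088300°, h=3581.8110 m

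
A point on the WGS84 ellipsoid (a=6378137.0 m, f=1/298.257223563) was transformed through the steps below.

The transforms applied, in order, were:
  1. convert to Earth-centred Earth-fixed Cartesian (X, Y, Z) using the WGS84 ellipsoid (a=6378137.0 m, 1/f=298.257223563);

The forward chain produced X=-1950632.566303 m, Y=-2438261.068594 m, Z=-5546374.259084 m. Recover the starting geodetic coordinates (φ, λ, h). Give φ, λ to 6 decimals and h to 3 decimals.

start: X=-1950632.5663, Y=-2438261.0686, Z=-5546374.2591 m
→ geod (Bowring, a=6378137.000): φ=-60.78539700°, λ=-128.66014800°, h=3052.1030 m

φ=-60.785397°, λ=-128.660148°, h=3052.103 m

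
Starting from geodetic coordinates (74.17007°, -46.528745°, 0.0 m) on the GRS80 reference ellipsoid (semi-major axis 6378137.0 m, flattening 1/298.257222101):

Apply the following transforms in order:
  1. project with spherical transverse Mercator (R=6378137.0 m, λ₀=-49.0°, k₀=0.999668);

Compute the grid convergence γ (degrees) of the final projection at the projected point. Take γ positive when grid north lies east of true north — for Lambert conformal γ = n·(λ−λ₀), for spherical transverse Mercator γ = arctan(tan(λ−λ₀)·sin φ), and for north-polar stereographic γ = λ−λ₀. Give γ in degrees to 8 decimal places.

2.37764388

start: φ=74.170070°, λ=-46.528745°, h=0.000 m
→ into tm (λ₀=-49.0°): φ=74.17007000°, λ−λ₀=2.47125500°
convergence γ = 2.37764388°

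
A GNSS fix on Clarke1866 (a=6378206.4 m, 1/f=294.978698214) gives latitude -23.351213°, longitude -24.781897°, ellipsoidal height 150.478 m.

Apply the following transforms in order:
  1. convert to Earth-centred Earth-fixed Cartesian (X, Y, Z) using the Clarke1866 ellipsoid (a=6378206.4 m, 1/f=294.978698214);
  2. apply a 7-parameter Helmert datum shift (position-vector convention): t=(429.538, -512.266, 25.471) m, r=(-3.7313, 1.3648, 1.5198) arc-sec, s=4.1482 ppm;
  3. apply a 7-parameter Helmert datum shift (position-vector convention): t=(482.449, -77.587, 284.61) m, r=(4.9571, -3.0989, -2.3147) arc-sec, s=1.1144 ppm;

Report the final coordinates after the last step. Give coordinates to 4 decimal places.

X=5320430.0286 m, Y=-2456513.1753 m, Z=-2512062.9107 m

start: φ=-23.351213°, λ=-24.781897°, h=150.478 m
→ ECEF (a=6378206.400, f=1/294.978698214): X=5319478.3956, Y=-2455904.8222, Z=-2512389.8908
→ Helmert 7p (PV): X=5319931.4716, Y=-2456433.5296, Z=-2512365.6123
→ Helmert 7p (PV): X=5320430.0286, Y=-2456513.1753, Z=-2512062.9107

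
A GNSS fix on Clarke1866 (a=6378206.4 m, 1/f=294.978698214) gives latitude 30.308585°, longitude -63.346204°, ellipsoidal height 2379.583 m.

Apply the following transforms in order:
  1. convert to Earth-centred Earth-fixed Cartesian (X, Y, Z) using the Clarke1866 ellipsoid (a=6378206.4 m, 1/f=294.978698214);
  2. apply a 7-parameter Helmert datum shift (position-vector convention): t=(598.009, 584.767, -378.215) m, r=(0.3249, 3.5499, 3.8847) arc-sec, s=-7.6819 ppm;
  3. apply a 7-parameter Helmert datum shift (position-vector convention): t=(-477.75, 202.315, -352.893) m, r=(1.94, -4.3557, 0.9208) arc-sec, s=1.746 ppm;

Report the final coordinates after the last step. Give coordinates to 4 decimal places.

start: φ=30.308585°, λ=-63.346204°, h=2379.583 m
→ ECEF (a=6378206.400, f=1/294.978698214): X=2473230.5082, Y=-4927366.3501, Z=3200979.4247
→ Helmert 7p (PV): X=2473957.4069, Y=-4926702.1942, Z=3200526.2938
→ Helmert 7p (PV): X=2473438.3844, Y=-4926527.5393, Z=3200184.8940

X=2473438.3844 m, Y=-4926527.5393 m, Z=3200184.8940 m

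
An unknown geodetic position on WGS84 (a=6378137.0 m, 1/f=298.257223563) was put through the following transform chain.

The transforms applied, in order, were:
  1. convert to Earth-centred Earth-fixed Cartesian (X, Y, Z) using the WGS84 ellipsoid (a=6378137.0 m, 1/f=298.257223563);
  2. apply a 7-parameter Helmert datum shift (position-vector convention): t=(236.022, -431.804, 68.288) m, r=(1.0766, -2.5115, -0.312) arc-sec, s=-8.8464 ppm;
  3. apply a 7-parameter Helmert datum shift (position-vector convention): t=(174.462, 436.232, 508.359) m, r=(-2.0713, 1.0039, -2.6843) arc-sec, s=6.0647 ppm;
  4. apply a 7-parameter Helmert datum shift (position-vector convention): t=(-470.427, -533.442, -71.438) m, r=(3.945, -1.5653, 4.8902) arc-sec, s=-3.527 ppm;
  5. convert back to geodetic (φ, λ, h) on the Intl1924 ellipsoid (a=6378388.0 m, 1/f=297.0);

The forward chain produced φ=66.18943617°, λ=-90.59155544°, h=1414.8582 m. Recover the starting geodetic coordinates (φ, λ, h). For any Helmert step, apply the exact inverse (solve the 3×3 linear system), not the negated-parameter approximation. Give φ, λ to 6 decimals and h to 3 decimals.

φ=66.192169°, λ=-90.588970°, h=953.761 m

start: φ=66.189436°, λ=-90.591555°, h=1414.858 m
→ ECEF (a=6378388.000, f=1/297.0): X=-26666.8192, Y=-2582753.5407, Z=5813934.2956
→ Helmert⁻¹: X=-26213.5806, Y=-2582117.3853, Z=5814075.8239
→ Helmert⁻¹: X=-26382.5676, Y=-2582596.6772, Z=5813506.1449
→ Helmert⁻¹: X=-26544.1335, Y=-2582157.4128, Z=5813503.0861
→ geod (Bowring, a=6378137.000): φ=66.19216900°, λ=-90.58897000°, h=953.7610 m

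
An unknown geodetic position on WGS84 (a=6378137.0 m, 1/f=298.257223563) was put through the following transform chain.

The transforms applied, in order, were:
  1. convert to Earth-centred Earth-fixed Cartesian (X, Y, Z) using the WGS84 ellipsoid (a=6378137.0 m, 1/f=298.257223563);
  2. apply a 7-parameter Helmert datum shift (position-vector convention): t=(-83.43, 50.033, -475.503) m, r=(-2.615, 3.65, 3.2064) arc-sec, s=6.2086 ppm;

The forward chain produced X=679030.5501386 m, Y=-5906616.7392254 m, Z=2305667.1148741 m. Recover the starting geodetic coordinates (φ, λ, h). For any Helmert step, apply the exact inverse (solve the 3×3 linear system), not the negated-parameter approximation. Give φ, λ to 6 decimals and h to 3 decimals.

φ=21.329467°, λ=-83.442579°, h=1794.583 m

start: X=679030.5501, Y=-5906616.7392, Z=2305667.1149 m
→ Helmert⁻¹: X=678977.1368, Y=-5906669.8911, Z=2306065.4310
→ geod (Bowring, a=6378137.000): φ=21.32946700°, λ=-83.44257900°, h=1794.5830 m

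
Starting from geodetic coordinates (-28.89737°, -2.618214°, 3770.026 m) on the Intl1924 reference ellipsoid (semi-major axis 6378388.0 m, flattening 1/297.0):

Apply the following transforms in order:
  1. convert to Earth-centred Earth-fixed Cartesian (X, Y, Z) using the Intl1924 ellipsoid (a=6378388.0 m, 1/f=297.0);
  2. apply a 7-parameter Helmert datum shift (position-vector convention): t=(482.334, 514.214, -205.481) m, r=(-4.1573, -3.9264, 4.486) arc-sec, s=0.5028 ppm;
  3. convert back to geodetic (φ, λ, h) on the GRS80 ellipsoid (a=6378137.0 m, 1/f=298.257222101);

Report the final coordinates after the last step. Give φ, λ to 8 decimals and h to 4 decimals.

φ=-28.89515268°, λ=-2.61208460°, h=4503.1899 m

start: φ=-28.897370°, λ=-2.618214°, h=3770.026 m
→ ECEF (a=6378388.000, f=1/297.0): X=5586045.6332, Y=-255440.3073, Z=-3065812.7602
→ Helmert 7p (PV): X=5586594.6914, Y=-254866.5241, Z=-3065908.2998
→ geod (Bowring, a=6378137.000): φ=-28.89515268°, λ=-2.61208460°, h=4503.1899 m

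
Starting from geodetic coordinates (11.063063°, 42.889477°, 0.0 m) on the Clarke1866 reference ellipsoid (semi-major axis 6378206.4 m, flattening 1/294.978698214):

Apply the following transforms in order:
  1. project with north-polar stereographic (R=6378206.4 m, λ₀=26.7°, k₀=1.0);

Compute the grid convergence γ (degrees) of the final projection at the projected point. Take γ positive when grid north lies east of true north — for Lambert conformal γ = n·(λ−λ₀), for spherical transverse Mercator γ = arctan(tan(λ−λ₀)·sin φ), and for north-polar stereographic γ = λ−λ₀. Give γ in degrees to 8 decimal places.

start: φ=11.063063°, λ=42.889477°, h=0.000 m
→ into stereo (λ₀=26.7°): φ=11.06306300°, λ−λ₀=16.18947700°
convergence γ = 16.18947700°

16.18947700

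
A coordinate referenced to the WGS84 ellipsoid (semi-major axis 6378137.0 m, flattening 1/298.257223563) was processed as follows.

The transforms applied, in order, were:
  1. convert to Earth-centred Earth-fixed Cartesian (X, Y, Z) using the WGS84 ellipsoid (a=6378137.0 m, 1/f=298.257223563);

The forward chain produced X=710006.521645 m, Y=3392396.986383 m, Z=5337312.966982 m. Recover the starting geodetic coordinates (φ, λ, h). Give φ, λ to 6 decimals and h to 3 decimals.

start: X=710006.5216, Y=3392396.9864, Z=5337312.9670 m
→ geod (Bowring, a=6378137.000): φ=57.17696300°, λ=78.17899800°, h=839.2750 m

φ=57.176963°, λ=78.178998°, h=839.275 m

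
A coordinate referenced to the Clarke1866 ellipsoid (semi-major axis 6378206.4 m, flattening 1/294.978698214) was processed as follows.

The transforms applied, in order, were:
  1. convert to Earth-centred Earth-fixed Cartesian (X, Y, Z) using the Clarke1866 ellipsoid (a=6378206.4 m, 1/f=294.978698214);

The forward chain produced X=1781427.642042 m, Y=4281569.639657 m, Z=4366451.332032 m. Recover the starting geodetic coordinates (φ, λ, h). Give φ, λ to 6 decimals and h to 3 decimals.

φ=43.470655°, λ=67.409328°, h=1536.445 m

start: X=1781427.6420, Y=4281569.6397, Z=4366451.3320 m
→ geod (Bowring, a=6378206.400): φ=43.47065500°, λ=67.40932800°, h=1536.4450 m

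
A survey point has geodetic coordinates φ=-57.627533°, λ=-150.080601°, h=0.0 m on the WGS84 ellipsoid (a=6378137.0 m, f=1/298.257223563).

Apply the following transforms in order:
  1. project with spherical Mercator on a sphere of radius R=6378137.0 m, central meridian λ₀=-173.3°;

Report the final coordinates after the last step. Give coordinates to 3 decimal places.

start: φ=-57.627533°, λ=-150.080601°, h=0.000 m
→ merc (R=6378137.0, λ₀=-173.3°): E=2584771.6732, N=-7889477.5043

E=2584771.673 m, N=-7889477.504 m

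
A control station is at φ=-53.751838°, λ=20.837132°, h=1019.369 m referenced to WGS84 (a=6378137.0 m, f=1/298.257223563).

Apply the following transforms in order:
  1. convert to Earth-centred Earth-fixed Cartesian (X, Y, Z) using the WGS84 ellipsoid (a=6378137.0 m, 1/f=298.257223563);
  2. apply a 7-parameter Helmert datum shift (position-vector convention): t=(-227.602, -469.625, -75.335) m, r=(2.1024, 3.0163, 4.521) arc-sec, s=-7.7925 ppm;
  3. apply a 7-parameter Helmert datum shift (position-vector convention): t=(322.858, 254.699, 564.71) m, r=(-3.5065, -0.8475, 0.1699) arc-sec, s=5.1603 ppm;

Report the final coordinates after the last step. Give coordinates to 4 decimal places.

start: φ=-53.751838°, λ=20.837132°, h=1019.369 m
→ ECEF (a=6378137.000, f=1/298.257223563): X=3532890.5136, Y=1344639.8186, Z=-5121282.2997
→ Helmert 7p (PV): X=3532531.0192, Y=1344289.3497, Z=-5121355.6843
→ Helmert 7p (PV): X=3532892.0415, Y=1344466.8319, Z=-5120825.7405

X=3532892.0415 m, Y=1344466.8319 m, Z=-5120825.7405 m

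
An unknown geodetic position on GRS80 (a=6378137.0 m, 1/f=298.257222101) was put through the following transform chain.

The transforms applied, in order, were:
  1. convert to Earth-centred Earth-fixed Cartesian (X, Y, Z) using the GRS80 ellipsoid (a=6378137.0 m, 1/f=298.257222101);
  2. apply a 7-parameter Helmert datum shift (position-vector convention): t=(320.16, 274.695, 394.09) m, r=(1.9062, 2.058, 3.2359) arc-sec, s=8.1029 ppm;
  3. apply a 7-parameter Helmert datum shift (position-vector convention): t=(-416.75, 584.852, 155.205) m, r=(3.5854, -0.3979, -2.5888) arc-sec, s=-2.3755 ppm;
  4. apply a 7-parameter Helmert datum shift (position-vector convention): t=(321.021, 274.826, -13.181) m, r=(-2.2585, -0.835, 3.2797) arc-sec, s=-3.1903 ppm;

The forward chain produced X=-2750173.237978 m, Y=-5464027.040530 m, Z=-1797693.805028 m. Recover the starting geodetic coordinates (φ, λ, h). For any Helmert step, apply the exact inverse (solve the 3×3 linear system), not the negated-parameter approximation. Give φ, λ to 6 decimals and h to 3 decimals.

start: X=-2750173.2380, Y=-5464027.0405, Z=-1797693.8050 m
→ Helmert⁻¹: X=-2750597.1955, Y=-5464255.8793, Z=-1797735.0552
→ Helmert⁻¹: X=-2750121.8573, Y=-5464919.4796, Z=-1797794.2319
→ Helmert⁻¹: X=-2750487.5272, Y=-5465123.3588, Z=-1798150.6883
→ geod (Bowring, a=6378137.000): φ=-16.48248300°, λ=-116.71520000°, h=568.9840 m

φ=-16.482483°, λ=-116.715200°, h=568.984 m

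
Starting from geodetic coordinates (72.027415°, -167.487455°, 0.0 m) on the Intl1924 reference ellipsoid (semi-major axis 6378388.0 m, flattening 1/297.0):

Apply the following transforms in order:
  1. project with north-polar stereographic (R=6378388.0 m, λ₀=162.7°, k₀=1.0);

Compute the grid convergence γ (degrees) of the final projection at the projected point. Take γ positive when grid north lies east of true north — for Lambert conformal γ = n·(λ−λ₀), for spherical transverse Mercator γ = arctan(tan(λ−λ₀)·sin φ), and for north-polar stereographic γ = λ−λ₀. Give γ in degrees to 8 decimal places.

start: φ=72.027415°, λ=-167.487455°, h=0.000 m
→ into stereo (λ₀=162.7°): φ=72.02741500°, λ−λ₀=29.81254500°
convergence γ = 29.81254500°

29.81254500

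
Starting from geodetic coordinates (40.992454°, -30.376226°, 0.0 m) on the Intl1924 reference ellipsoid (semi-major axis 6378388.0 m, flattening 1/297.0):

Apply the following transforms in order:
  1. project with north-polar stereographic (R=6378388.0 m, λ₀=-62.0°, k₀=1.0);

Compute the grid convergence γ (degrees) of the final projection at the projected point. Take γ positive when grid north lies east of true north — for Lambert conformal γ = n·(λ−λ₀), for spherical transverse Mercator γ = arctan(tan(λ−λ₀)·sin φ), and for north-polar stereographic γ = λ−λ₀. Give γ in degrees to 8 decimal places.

start: φ=40.992454°, λ=-30.376226°, h=0.000 m
→ into stereo (λ₀=-62.0°): φ=40.99245400°, λ−λ₀=31.62377400°
convergence γ = 31.62377400°

31.62377400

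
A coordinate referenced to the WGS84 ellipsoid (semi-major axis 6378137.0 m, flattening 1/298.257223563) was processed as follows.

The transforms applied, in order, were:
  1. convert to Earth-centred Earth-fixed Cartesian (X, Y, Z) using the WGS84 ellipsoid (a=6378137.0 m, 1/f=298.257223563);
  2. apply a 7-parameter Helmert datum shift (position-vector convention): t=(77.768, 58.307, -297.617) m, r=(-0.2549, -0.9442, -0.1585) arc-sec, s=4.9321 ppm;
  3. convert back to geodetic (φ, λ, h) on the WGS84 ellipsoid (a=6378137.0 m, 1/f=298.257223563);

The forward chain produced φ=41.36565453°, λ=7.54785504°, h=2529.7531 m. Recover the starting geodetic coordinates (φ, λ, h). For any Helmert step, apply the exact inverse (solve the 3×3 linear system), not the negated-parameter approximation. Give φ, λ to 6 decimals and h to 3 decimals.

start: φ=41.365655°, λ=7.547855°, h=2529.753 m
→ ECEF (a=6378137.000, f=1/298.257223563): X=4754197.5265, Y=629942.0868, Z=4194657.5413
→ Helmert⁻¹: X=4754115.0294, Y=629879.1423, Z=4194913.4844
→ geod (Bowring, a=6378137.000): φ=41.36791900°, λ=7.54723900°, h=2631.3180 m

φ=41.367919°, λ=7.547239°, h=2631.318 m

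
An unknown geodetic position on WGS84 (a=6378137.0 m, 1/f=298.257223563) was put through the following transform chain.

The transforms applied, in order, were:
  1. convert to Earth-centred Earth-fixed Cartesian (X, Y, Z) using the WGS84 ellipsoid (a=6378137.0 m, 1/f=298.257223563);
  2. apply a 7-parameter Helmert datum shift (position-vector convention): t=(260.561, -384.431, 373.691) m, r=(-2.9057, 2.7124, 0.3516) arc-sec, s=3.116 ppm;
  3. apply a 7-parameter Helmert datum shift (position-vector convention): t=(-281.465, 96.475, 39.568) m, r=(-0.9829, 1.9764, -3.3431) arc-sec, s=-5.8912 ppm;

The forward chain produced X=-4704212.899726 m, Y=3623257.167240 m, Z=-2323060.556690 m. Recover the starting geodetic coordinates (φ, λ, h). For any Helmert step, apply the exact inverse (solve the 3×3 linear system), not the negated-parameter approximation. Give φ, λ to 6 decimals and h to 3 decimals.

φ=-21.501219°, λ=142.393843°, h=1097.771 m

start: X=-4704212.8997, Y=3623257.1672, Z=-2323060.5567 m
→ Helmert⁻¹: X=-4703995.6095, Y=3623116.8660, Z=-2323141.6186
→ Helmert⁻¹: X=-4704204.7809, Y=3623530.7570, Z=-2323518.8848
→ geod (Bowring, a=6378137.000): φ=-21.50121900°, λ=142.39384300°, h=1097.7710 m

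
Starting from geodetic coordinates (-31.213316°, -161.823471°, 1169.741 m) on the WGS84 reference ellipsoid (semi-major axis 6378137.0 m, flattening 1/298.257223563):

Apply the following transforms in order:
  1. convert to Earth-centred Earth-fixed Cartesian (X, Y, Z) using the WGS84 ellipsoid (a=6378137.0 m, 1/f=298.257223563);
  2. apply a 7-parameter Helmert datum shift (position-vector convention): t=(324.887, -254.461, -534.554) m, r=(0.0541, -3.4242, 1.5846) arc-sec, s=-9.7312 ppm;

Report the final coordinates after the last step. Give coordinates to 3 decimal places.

X=-5187836.856 m, Y=-1703741.720 m, Z=-3287338.671 m

start: φ=-31.213316°, λ=-161.823471°, h=1169.741 m
→ ECEF (a=6378137.000, f=1/298.257223563): X=-5188279.8806, Y=-1703464.8400, Z=-3286749.5244
→ Helmert 7p (PV): X=-5187836.8562, Y=-1703741.7200, Z=-3287338.6709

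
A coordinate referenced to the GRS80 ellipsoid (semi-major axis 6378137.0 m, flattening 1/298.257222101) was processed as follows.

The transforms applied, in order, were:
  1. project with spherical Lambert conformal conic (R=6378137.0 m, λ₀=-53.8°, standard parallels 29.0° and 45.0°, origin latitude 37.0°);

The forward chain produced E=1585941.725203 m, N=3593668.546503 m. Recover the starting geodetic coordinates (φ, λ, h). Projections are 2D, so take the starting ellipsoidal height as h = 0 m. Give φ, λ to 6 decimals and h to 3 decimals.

start: E=1585941.7252, N=3593668.5465 m
→ lcc⁻¹: φ=65.80684900°, λ=-23.28414700°

φ=65.806849°, λ=-23.284147°, h=0.000 m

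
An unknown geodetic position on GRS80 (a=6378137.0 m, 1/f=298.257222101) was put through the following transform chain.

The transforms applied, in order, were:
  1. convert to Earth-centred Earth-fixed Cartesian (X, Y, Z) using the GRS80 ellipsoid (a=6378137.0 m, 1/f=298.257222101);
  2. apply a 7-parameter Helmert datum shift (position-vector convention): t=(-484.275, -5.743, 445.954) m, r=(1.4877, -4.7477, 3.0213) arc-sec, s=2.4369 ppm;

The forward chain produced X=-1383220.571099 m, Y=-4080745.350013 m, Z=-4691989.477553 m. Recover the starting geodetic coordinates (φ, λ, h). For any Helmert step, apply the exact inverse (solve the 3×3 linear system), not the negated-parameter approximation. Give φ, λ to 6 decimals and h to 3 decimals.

start: X=-1383220.5711, Y=-4080745.3500, Z=-4691989.4776 m
→ Helmert⁻¹: X=-1382900.7064, Y=-4080743.2504, Z=-4692362.7330
→ geod (Bowring, a=6378137.000): φ=-47.63227000°, λ=-108.72072400°, h=3982.3010 m

φ=-47.632270°, λ=-108.720724°, h=3982.301 m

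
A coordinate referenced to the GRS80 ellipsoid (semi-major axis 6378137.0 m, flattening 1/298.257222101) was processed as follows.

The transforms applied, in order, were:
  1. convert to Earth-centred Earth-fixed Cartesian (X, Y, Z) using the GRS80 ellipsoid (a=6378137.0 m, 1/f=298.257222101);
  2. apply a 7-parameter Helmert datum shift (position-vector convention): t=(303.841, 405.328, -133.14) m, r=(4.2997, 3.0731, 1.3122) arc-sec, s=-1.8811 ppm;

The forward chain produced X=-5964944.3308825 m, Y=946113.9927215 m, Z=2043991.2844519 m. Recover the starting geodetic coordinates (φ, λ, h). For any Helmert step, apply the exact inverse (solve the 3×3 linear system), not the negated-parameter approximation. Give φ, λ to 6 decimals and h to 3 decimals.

start: X=-5964944.3309, Y=946113.9927, Z=2043991.2845 m
→ Helmert⁻¹: X=-5965283.8297, Y=945791.0019, Z=2044019.6785
→ geod (Bowring, a=6378137.000): φ=18.81428400°, λ=170.99079100°, h=366.2990 m

φ=18.814284°, λ=170.990791°, h=366.299 m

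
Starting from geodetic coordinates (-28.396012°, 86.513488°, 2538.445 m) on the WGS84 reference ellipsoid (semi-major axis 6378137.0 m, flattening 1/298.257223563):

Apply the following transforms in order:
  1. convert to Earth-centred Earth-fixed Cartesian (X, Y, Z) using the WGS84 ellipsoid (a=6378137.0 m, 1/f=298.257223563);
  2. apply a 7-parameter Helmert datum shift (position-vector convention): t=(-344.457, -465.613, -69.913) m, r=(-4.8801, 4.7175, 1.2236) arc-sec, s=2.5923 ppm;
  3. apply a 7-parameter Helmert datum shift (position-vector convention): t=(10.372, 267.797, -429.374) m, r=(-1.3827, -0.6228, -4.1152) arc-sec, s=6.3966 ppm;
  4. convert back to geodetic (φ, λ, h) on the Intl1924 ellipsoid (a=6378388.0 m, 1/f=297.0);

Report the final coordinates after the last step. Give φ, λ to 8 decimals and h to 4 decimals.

φ=-28.40340662°, λ=86.51651655°, h=2411.8698 m

start: φ=-28.396012°, λ=86.513488°, h=2538.445 m
→ ECEF (a=6378137.000, f=1/298.257223563): X=341602.9063, Y=5606818.7595, Z=-3016390.9652
→ Helmert 7p (PV): X=341157.0857, Y=5606298.3413, Z=-3016609.1647
→ Helmert 7p (PV): X=341290.6007, Y=5606574.9711, Z=-3017094.3868
→ geod (Bowring, a=6378388.000): φ=-28.40340662°, λ=86.51651655°, h=2411.8698 m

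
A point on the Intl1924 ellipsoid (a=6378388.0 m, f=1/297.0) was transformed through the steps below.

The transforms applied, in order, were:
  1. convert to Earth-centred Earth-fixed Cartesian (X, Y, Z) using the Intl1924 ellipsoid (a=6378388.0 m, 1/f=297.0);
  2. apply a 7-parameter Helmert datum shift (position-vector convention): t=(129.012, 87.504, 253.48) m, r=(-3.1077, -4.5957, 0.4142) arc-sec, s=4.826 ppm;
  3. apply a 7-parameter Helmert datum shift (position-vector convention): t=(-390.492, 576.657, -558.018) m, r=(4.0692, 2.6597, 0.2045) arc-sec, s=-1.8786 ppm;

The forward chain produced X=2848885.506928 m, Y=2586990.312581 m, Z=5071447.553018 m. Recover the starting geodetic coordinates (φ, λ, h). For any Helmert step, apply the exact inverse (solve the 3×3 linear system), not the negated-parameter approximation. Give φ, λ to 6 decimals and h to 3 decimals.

start: X=2848885.5069, Y=2586990.3126, Z=5071447.5530 m
→ Helmert⁻¹: X=2849218.5146, Y=2586515.7502, Z=5072000.8119
→ Helmert⁻¹: X=2849193.9470, Y=2586333.6297, Z=5071698.3412
→ geod (Bowring, a=6378388.000): φ=52.99763200°, λ=42.23135200°, h=1518.1050 m

φ=52.997632°, λ=42.231352°, h=1518.105 m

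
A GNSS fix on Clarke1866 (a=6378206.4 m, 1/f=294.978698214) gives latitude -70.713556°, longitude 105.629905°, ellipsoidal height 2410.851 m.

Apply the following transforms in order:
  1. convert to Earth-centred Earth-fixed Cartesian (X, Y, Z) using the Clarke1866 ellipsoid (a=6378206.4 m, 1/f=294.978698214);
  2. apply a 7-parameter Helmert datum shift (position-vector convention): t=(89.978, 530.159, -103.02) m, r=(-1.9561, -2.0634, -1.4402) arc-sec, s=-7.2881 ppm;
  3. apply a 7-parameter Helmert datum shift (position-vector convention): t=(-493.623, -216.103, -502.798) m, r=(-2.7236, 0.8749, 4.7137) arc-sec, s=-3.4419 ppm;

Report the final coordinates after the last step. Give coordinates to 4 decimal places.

X=-569911.7955 m, Y=2035823.2858 m, Z=-6000484.1917 m

start: φ=-70.713556°, λ=105.629905°, h=2410.851 m
→ ECEF (a=6378206.400, f=1/294.978698214): X=-569516.5142, Y=2035676.2337, Z=-5999893.2797
→ Helmert 7p (PV): X=-569348.1515, Y=2036138.6338, Z=-5999977.5742
→ Helmert 7p (PV): X=-569911.7955, Y=2035823.2858, Z=-6000484.1917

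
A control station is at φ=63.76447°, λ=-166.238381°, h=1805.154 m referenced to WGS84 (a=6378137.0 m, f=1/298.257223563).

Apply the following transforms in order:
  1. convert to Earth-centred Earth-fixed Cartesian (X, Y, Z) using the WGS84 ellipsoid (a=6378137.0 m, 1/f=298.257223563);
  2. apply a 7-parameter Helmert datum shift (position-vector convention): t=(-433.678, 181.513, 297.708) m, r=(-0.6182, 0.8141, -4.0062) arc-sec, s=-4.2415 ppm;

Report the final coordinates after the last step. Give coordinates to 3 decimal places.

X=-2747188.032 m, Y=-672467.274 m, Z=5700062.251 m

start: φ=63.764470°, λ=-166.238381°, h=1805.154 m
→ ECEF (a=6378137.000, f=1/298.257223563): X=-2746775.4343, Y=-672722.0728, Z=5699775.8613
→ Helmert 7p (PV): X=-2747188.0316, Y=-672467.2743, Z=5700062.2510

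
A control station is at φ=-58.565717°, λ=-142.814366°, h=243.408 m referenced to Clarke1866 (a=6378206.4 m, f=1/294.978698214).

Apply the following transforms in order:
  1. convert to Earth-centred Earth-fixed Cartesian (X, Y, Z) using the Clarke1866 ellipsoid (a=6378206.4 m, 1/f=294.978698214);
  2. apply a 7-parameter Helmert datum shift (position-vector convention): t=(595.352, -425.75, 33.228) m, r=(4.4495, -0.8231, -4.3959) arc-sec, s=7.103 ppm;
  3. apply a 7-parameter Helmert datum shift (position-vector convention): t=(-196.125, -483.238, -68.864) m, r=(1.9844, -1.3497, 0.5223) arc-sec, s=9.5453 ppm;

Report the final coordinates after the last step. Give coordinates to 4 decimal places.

X=-2656332.9664 m, Y=-2016224.4329 m, Z=-5419089.5001 m

start: φ=-58.565717°, λ=-142.814366°, h=243.408 m
→ ECEF (a=6378206.400, f=1/294.978698214): X=-2656707.2023, Y=-2015500.8114, Z=-5418872.7946
→ Helmert 7p (PV): X=-2656152.0513, Y=-2015767.3620, Z=-5418932.1368
→ Helmert 7p (PV): X=-2656332.9664, Y=-2016224.4329, Z=-5419089.5001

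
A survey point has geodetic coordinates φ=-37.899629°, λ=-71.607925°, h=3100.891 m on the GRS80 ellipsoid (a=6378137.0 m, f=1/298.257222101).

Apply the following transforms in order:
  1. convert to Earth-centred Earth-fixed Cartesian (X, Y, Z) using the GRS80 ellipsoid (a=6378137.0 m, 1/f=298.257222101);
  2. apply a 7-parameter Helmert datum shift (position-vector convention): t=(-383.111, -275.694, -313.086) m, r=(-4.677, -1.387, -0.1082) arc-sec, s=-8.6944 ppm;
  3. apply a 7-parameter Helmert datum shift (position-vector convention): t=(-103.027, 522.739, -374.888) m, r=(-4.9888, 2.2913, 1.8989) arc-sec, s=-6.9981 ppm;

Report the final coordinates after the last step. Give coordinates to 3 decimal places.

start: φ=-37.899629°, λ=-71.607925°, h=3100.891 m
→ ECEF (a=6378137.000, f=1/298.257222101): X=1590754.6842, Y=-4784194.2847, Z=-3898563.7640
→ Helmert 7p (PV): X=1590381.4480, Y=-4784517.6156, Z=-3898723.7782
→ Helmert 7p (PV): X=1590268.0291, Y=-4784041.0483, Z=-3898973.3299

X=1590268.029 m, Y=-4784041.048 m, Z=-3898973.330 m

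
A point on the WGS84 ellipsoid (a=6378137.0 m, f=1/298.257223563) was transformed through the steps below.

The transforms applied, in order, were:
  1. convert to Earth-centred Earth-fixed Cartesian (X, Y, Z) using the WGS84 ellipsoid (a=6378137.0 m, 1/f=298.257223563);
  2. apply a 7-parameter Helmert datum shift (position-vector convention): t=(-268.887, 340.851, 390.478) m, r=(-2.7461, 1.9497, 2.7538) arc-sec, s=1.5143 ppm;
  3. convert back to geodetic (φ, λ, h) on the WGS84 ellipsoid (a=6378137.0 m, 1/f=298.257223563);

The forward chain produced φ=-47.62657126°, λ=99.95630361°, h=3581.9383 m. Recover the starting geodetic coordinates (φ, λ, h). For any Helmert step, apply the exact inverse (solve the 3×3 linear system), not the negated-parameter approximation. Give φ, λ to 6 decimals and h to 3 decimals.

start: φ=-47.626571°, λ=99.956304°, h=3581.938 m
→ ECEF (a=6378137.000, f=1/298.257223563): X=-744995.6102, Y=4244004.3106, Z=-4691639.6911
→ Helmert⁻¹: X=-744624.5878, Y=4243729.4412, Z=-4691973.6037
→ geod (Bowring, a=6378137.000): φ=-47.63081800°, λ=99.95207600°, h=3602.9530 m

φ=-47.630818°, λ=99.952076°, h=3602.953 m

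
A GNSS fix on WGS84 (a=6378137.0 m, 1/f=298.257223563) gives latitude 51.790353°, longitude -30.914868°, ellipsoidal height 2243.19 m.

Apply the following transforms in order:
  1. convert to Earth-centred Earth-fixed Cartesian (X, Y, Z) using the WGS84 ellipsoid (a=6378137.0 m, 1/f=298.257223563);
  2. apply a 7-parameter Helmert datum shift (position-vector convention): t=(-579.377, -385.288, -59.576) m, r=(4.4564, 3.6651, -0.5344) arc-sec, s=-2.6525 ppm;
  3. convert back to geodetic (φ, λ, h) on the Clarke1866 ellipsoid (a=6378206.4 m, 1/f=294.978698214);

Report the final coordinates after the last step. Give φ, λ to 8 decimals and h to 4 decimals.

φ=51.79270607°, λ=-30.92479855°, h=2071.2662 m

start: φ=51.790353°, λ=-30.914868°, h=2243.190 m
→ ECEF (a=6378137.000, f=1/298.257223563): X=3392864.8600, Y=-2031783.7083, Z=4990171.1453
→ Helmert 7p (PV): X=3392359.8890, Y=-2032280.2109, Z=4989994.1484
→ geod (Bowring, a=6378206.400): φ=51.79270607°, λ=-30.92479855°, h=2071.2662 m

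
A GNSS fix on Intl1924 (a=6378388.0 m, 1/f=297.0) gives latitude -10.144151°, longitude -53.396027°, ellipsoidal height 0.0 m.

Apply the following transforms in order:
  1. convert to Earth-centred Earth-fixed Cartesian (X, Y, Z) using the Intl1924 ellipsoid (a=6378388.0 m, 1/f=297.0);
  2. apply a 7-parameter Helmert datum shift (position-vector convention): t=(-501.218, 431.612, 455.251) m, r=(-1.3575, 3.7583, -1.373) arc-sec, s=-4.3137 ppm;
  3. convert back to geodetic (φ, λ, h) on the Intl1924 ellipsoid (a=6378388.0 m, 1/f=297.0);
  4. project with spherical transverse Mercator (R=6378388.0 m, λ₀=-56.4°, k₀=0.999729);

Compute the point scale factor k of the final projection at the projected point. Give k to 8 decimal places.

1.00106020

start: φ=-10.144151°, λ=-53.396027°, h=0.000 m
→ ECEF (a=6378388.000, f=1/297.0): X=3744244.8275, Y=-5040899.6402, Z=-1115959.7295
→ Helmert 7p (PV): X=3743673.5698, Y=-5040478.5512, Z=-1115534.7115
→ geod (Bowring, a=6378388.000): φ=-10.14144891°, λ=-53.39792058°, h=-742.9069 m
→ into tm (λ₀=-56.4°): φ=-10.14144891°, λ−λ₀=3.00207942°
scale k = 1.00106020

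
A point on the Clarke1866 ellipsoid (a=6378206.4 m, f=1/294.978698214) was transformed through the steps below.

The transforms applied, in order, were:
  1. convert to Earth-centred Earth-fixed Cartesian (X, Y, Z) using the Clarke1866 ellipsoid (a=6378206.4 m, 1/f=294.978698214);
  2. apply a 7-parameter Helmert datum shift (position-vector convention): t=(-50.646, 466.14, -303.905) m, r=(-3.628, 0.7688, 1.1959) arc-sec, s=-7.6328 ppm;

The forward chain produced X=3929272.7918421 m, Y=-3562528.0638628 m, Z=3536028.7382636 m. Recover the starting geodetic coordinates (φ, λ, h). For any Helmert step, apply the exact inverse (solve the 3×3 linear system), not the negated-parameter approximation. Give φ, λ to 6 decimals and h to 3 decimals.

φ=33.870790°, λ=-42.201736°, h=3482.626 m

start: X=3929272.7918, Y=-3562528.0639, Z=3536028.7383 m
→ Helmert⁻¹: X=3929319.5906, Y=-3563106.3818, Z=3536311.6095
→ geod (Bowring, a=6378206.400): φ=33.87079000°, λ=-42.20173600°, h=3482.6260 m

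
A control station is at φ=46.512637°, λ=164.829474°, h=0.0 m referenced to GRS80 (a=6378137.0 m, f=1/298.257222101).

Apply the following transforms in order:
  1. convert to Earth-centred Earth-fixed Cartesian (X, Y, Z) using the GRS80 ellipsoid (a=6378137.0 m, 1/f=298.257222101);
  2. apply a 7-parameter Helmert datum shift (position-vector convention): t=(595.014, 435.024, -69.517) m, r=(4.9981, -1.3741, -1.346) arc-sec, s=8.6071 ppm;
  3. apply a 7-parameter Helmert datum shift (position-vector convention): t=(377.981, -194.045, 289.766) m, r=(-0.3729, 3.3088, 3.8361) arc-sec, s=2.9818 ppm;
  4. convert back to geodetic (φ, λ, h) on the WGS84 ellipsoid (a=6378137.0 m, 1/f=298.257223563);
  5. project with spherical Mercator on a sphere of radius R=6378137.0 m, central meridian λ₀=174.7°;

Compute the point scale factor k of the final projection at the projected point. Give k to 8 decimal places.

1.45328960

start: φ=46.512637°, λ=164.829474°, h=0.000 m
→ ECEF (a=6378137.000, f=1/298.257222101): X=-4243918.2006, Y=1150703.0784, Z=4604647.2482
→ Helmert 7p (PV): X=-4243382.8809, Y=1151064.1226, Z=4604616.9749
→ Helmert 7p (PV): X=-4242965.0951, Y=1150802.9160, Z=4604986.4604
→ geod (Bowring, a=6378137.000): φ=46.52057082°, λ=164.82496751°, h=-368.9060 m
→ into merc (λ₀=174.7°): φ=46.52057082°, λ−λ₀=-9.87503249°
scale k = 1.45328960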